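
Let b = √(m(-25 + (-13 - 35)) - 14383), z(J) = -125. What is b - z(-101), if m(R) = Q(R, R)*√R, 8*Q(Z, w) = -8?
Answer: 125 + √(-14383 - I*√73) ≈ 125.04 - 119.93*I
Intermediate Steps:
Q(Z, w) = -1 (Q(Z, w) = (⅛)*(-8) = -1)
m(R) = -√R
b = √(-14383 - I*√73) (b = √(-√(-25 + (-13 - 35)) - 14383) = √(-√(-25 - 48) - 14383) = √(-√(-73) - 14383) = √(-I*√73 - 14383) = √(-14383 - I*√73) ≈ 0.0356 - 119.93*I)
b - z(-101) = √(-14383 - I*√73) - 1*(-125) = √(-14383 - I*√73) + 125 = 125 + √(-14383 - I*√73)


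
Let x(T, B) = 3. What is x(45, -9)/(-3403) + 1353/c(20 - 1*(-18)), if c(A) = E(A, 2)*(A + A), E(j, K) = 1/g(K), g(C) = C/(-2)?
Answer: -4604487/258628 ≈ -17.804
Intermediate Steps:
g(C) = -C/2 (g(C) = C*(-½) = -C/2)
E(j, K) = -2/K (E(j, K) = 1/(-K/2) = -2/K)
c(A) = -2*A (c(A) = (-2/2)*(A + A) = (-2*½)*(2*A) = -2*A)
x(45, -9)/(-3403) + 1353/c(20 - 1*(-18)) = 3/(-3403) + 1353/((-2*(20 - 1*(-18)))) = 3*(-1/3403) + 1353/((-2*(20 + 18))) = -3/3403 + 1353/((-2*38)) = -3/3403 + 1353/(-76) = -3/3403 + 1353*(-1/76) = -3/3403 - 1353/76 = -4604487/258628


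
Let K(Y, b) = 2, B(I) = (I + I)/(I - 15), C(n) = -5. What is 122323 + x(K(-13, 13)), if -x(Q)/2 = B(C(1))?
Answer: 122322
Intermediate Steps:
B(I) = 2*I/(-15 + I) (B(I) = (2*I)/(-15 + I) = 2*I/(-15 + I))
x(Q) = -1 (x(Q) = -4*(-5)/(-15 - 5) = -4*(-5)/(-20) = -4*(-5)*(-1)/20 = -2*½ = -1)
122323 + x(K(-13, 13)) = 122323 - 1 = 122322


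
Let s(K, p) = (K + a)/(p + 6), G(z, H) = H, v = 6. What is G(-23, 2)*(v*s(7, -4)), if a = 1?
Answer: 48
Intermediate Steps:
s(K, p) = (1 + K)/(6 + p) (s(K, p) = (K + 1)/(p + 6) = (1 + K)/(6 + p))
G(-23, 2)*(v*s(7, -4)) = 2*(6*((1 + 7)/(6 - 4))) = 2*(6*(8/2)) = 2*(6*((½)*8)) = 2*(6*4) = 2*24 = 48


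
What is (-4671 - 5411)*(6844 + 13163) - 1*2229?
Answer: -201712803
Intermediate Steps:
(-4671 - 5411)*(6844 + 13163) - 1*2229 = -10082*20007 - 2229 = -201710574 - 2229 = -201712803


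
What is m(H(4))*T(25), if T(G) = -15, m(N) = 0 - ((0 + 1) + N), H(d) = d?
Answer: 75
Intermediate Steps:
m(N) = -1 - N (m(N) = 0 - (1 + N) = 0 + (-1 - N) = -1 - N)
m(H(4))*T(25) = (-1 - 1*4)*(-15) = (-1 - 4)*(-15) = -5*(-15) = 75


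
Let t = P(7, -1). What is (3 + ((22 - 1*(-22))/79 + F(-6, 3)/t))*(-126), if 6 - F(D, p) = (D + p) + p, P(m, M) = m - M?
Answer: -85743/158 ≈ -542.68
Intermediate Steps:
F(D, p) = 6 - D - 2*p (F(D, p) = 6 - ((D + p) + p) = 6 - (D + 2*p) = 6 + (-D - 2*p) = 6 - D - 2*p)
t = 8 (t = 7 - 1*(-1) = 7 + 1 = 8)
(3 + ((22 - 1*(-22))/79 + F(-6, 3)/t))*(-126) = (3 + ((22 - 1*(-22))/79 + (6 - 1*(-6) - 2*3)/8))*(-126) = (3 + ((22 + 22)*(1/79) + (6 + 6 - 6)*(⅛)))*(-126) = (3 + (44*(1/79) + 6*(⅛)))*(-126) = (3 + (44/79 + ¾))*(-126) = (3 + 413/316)*(-126) = (1361/316)*(-126) = -85743/158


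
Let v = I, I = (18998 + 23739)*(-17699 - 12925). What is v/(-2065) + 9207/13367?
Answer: 17494453041351/27602855 ≈ 6.3379e+5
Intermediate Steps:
I = -1308777888 (I = 42737*(-30624) = -1308777888)
v = -1308777888
v/(-2065) + 9207/13367 = -1308777888/(-2065) + 9207/13367 = -1308777888*(-1/2065) + 9207*(1/13367) = 1308777888/2065 + 9207/13367 = 17494453041351/27602855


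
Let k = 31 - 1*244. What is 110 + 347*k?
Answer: -73801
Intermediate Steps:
k = -213 (k = 31 - 244 = -213)
110 + 347*k = 110 + 347*(-213) = 110 - 73911 = -73801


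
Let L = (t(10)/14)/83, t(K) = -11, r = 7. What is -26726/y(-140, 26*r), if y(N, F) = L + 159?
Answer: -31055612/184747 ≈ -168.10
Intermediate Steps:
L = -11/1162 (L = -11/14/83 = -11*1/14*(1/83) = -11/14*1/83 = -11/1162 ≈ -0.0094664)
y(N, F) = 184747/1162 (y(N, F) = -11/1162 + 159 = 184747/1162)
-26726/y(-140, 26*r) = -26726/184747/1162 = -26726*1162/184747 = -31055612/184747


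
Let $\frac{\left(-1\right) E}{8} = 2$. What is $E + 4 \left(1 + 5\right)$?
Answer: $8$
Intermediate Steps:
$E = -16$ ($E = \left(-8\right) 2 = -16$)
$E + 4 \left(1 + 5\right) = -16 + 4 \left(1 + 5\right) = -16 + 4 \cdot 6 = -16 + 24 = 8$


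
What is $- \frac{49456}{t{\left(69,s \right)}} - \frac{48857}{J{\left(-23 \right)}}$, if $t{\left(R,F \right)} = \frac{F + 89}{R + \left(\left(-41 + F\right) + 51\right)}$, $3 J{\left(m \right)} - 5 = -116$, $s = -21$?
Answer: $- \frac{25702575}{629} \approx -40863.0$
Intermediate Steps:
$J{\left(m \right)} = -37$ ($J{\left(m \right)} = \frac{5}{3} + \frac{1}{3} \left(-116\right) = \frac{5}{3} - \frac{116}{3} = -37$)
$t{\left(R,F \right)} = \frac{89 + F}{10 + F + R}$ ($t{\left(R,F \right)} = \frac{89 + F}{R + \left(10 + F\right)} = \frac{89 + F}{10 + F + R}$)
$- \frac{49456}{t{\left(69,s \right)}} - \frac{48857}{J{\left(-23 \right)}} = - \frac{49456}{\frac{1}{10 - 21 + 69} \left(89 - 21\right)} - \frac{48857}{-37} = - \frac{49456}{\frac{1}{58} \cdot 68} - - \frac{48857}{37} = - \frac{49456}{\frac{1}{58} \cdot 68} + \frac{48857}{37} = - \frac{49456}{\frac{34}{29}} + \frac{48857}{37} = \left(-49456\right) \frac{29}{34} + \frac{48857}{37} = - \frac{717112}{17} + \frac{48857}{37} = - \frac{25702575}{629}$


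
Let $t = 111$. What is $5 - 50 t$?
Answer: $-5545$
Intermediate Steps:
$5 - 50 t = 5 - 5550 = -5545$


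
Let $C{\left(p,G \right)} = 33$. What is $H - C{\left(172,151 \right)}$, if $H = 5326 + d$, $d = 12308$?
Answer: $17601$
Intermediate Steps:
$H = 17634$ ($H = 5326 + 12308 = 17634$)
$H - C{\left(172,151 \right)} = 17634 - 33 = 17601$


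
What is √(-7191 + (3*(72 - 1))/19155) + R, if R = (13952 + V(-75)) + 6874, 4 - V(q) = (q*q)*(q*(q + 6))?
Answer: -29088545 + 4*I*√18322740790/6385 ≈ -2.9089e+7 + 84.8*I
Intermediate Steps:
V(q) = 4 - q³*(6 + q) (V(q) = 4 - q*q*q*(q + 6) = 4 - q²*q*(6 + q) = 4 - q³*(6 + q))
R = -29088545 (R = (13952 + (4 - 1*(-75)⁴ - 6*(-75)³)) + 6874 = (13952 + (4 - 1*31640625 - 6*(-421875))) + 6874 = (13952 + (4 - 31640625 + 2531250)) + 6874 = (13952 - 29109371) + 6874 = -29095419 + 6874 = -29088545)
√(-7191 + (3*(72 - 1))/19155) + R = √(-7191 + (3*(72 - 1))/19155) - 29088545 = √(-7191 + (3*71)*(1/19155)) - 29088545 = √(-7191 + 213*(1/19155)) - 29088545 = √(-7191 + 71/6385) - 29088545 = √(-45914464/6385) - 29088545 = 4*I*√18322740790/6385 - 29088545 = -29088545 + 4*I*√18322740790/6385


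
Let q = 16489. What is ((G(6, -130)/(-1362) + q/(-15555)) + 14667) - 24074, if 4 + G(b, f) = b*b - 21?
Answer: -22146498277/2353990 ≈ -9408.1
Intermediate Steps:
G(b, f) = -25 + b² (G(b, f) = -4 + (b*b - 21) = -4 + (b² - 21) = -4 + (-21 + b²) = -25 + b²)
((G(6, -130)/(-1362) + q/(-15555)) + 14667) - 24074 = (((-25 + 6²)/(-1362) + 16489/(-15555)) + 14667) - 24074 = (((-25 + 36)*(-1/1362) + 16489*(-1/15555)) + 14667) - 24074 = ((11*(-1/1362) - 16489/15555) + 14667) - 24074 = ((-11/1362 - 16489/15555) + 14667) - 24074 = (-2514347/2353990 + 14667) - 24074 = 34523456983/2353990 - 24074 = -22146498277/2353990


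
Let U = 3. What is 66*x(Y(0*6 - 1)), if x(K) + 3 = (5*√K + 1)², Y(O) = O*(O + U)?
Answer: -3432 + 660*I*√2 ≈ -3432.0 + 933.38*I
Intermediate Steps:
Y(O) = O*(3 + O) (Y(O) = O*(O + 3) = O*(3 + O))
x(K) = -3 + (1 + 5*√K)² (x(K) = -3 + (5*√K + 1)² = -3 + (1 + 5*√K)²)
66*x(Y(0*6 - 1)) = 66*(-3 + (1 + 5*√((0*6 - 1)*(3 + (0*6 - 1))))²) = 66*(-3 + (1 + 5*√((0 - 1)*(3 + (0 - 1))))²) = 66*(-3 + (1 + 5*√(-(3 - 1)))²) = 66*(-3 + (1 + 5*√(-1*2))²) = 66*(-3 + (1 + 5*√(-2))²) = 66*(-3 + (1 + 5*(I*√2))²) = 66*(-3 + (1 + 5*I*√2)²) = -198 + 66*(1 + 5*I*√2)²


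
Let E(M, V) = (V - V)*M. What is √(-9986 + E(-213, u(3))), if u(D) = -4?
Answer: I*√9986 ≈ 99.93*I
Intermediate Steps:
E(M, V) = 0 (E(M, V) = 0*M = 0)
√(-9986 + E(-213, u(3))) = √(-9986 + 0) = √(-9986) = I*√9986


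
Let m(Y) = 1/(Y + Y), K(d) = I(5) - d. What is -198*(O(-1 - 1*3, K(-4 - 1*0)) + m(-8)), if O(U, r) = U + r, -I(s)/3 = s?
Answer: 23859/8 ≈ 2982.4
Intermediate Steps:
I(s) = -3*s
K(d) = -15 - d (K(d) = -3*5 - d = -15 - d)
m(Y) = 1/(2*Y)
-198*(O(-1 - 1*3, K(-4 - 1*0)) + m(-8)) = -198*(((-1 - 1*3) + (-15 - (-4 - 1*0))) + (½)/(-8)) = -198*(((-1 - 3) + (-15 - (-4 + 0))) + (½)*(-⅛)) = -198*((-4 + (-15 - 1*(-4))) - 1/16) = -198*((-4 + (-15 + 4)) - 1/16) = -198*((-4 - 11) - 1/16) = -198*(-15 - 1/16) = -198*(-241/16) = 23859/8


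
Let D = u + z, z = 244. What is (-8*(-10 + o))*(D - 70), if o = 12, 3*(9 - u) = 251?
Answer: -4768/3 ≈ -1589.3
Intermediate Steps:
u = -224/3 (u = 9 - ⅓*251 = 9 - 251/3 = -224/3 ≈ -74.667)
D = 508/3 (D = -224/3 + 244 = 508/3 ≈ 169.33)
(-8*(-10 + o))*(D - 70) = (-8*(-10 + 12))*(508/3 - 70) = -8*2*(298/3) = -16*298/3 = -4768/3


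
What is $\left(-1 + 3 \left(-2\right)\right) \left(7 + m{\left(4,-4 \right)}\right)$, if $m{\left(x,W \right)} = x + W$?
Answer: $-49$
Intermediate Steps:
$m{\left(x,W \right)} = W + x$
$\left(-1 + 3 \left(-2\right)\right) \left(7 + m{\left(4,-4 \right)}\right) = \left(-1 + 3 \left(-2\right)\right) \left(7 + \left(-4 + 4\right)\right) = \left(-1 - 6\right) \left(7 + 0\right) = \left(-7\right) 7 = -49$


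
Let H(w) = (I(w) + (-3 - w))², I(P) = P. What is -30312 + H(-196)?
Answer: -30303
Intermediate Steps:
H(w) = 9 (H(w) = (w + (-3 - w))² = (-3)² = 9)
-30312 + H(-196) = -30312 + 9 = -30303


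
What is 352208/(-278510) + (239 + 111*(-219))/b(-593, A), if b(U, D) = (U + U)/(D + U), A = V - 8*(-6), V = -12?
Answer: -933599625897/82578215 ≈ -11306.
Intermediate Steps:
A = 36 (A = -12 - 8*(-6) = -12 + 48 = 36)
b(U, D) = 2*U/(D + U) (b(U, D) = (2*U)/(D + U) = 2*U/(D + U))
352208/(-278510) + (239 + 111*(-219))/b(-593, A) = 352208/(-278510) + (239 + 111*(-219))/((2*(-593)/(36 - 593))) = 352208*(-1/278510) + (239 - 24309)/((2*(-593)/(-557))) = -176104/139255 - 24070/(2*(-593)*(-1/557)) = -176104/139255 - 24070/1186/557 = -176104/139255 - 24070*557/1186 = -176104/139255 - 6703495/593 = -933599625897/82578215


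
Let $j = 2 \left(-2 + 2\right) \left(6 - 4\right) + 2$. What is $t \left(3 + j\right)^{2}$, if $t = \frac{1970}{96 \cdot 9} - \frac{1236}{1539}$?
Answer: $\frac{11225}{304} \approx 36.924$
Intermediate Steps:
$j = 2$ ($j = 2 \cdot 0 \cdot 2 + 2 = 2 \cdot 0 + 2 = 0 + 2 = 2$)
$t = \frac{449}{304}$ ($t = \frac{1970}{864} - \frac{412}{513} = 1970 \cdot \frac{1}{864} - \frac{412}{513} = \frac{985}{432} - \frac{412}{513} = \frac{449}{304} \approx 1.477$)
$t \left(3 + j\right)^{2} = \frac{449 \left(3 + 2\right)^{2}}{304} = \frac{449 \cdot 5^{2}}{304} = \frac{449}{304} \cdot 25 = \frac{11225}{304}$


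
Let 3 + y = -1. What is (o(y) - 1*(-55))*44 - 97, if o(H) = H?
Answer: 2147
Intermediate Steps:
y = -4 (y = -3 - 1 = -4)
(o(y) - 1*(-55))*44 - 97 = (-4 - 1*(-55))*44 - 97 = (-4 + 55)*44 - 97 = 51*44 - 97 = 2244 - 97 = 2147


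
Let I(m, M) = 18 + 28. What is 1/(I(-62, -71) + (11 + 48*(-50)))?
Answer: -1/2343 ≈ -0.00042680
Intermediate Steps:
I(m, M) = 46
1/(I(-62, -71) + (11 + 48*(-50))) = 1/(46 + (11 + 48*(-50))) = 1/(46 + (11 - 2400)) = 1/(46 - 2389) = 1/(-2343) = -1/2343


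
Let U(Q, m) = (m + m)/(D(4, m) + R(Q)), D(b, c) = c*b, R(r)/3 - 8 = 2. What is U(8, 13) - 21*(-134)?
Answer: 115387/41 ≈ 2814.3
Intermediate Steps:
R(r) = 30 (R(r) = 24 + 3*2 = 24 + 6 = 30)
D(b, c) = b*c
U(Q, m) = 2*m/(30 + 4*m) (U(Q, m) = (m + m)/(4*m + 30) = (2*m)/(30 + 4*m) = 2*m/(30 + 4*m))
U(8, 13) - 21*(-134) = 13/(15 + 2*13) - 21*(-134) = 13/(15 + 26) + 2814 = 13/41 + 2814 = 115387/41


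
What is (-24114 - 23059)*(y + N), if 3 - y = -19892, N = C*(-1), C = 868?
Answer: -897560671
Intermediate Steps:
N = -868 (N = 868*(-1) = -868)
y = 19895 (y = 3 - 1*(-19892) = 3 + 19892 = 19895)
(-24114 - 23059)*(y + N) = (-24114 - 23059)*(19895 - 868) = -47173*19027 = -897560671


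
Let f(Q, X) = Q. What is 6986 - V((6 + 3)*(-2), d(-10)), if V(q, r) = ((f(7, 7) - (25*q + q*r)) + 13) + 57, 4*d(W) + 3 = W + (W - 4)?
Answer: 13161/2 ≈ 6580.5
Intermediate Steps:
d(W) = -7/4 + W/2 (d(W) = -¾ + (W + (W - 4))/4 = -¾ + (W + (-4 + W))/4 = -¾ + (-4 + 2*W)/4 = -¾ + (-1 + W/2) = -7/4 + W/2)
V(q, r) = 77 - 25*q - q*r (V(q, r) = ((7 - (25*q + q*r)) + 13) + 57 = ((7 + (-25*q - q*r)) + 13) + 57 = ((7 - 25*q - q*r) + 13) + 57 = (20 - 25*q - q*r) + 57 = 77 - 25*q - q*r)
6986 - V((6 + 3)*(-2), d(-10)) = 6986 - (77 - 25*(6 + 3)*(-2) - (6 + 3)*(-2)*(-7/4 + (½)*(-10))) = 6986 - (77 - 225*(-2) - 9*(-2)*(-7/4 - 5)) = 6986 - (77 - 25*(-18) - 1*(-18)*(-27/4)) = 6986 - (77 + 450 - 243/2) = 6986 - 1*811/2 = 6986 - 811/2 = 13161/2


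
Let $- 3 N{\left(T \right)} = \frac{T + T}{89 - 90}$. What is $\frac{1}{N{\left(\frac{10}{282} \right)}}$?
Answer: $\frac{423}{10} \approx 42.3$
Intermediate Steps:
$N{\left(T \right)} = \frac{2 T}{3}$ ($N{\left(T \right)} = - \frac{\left(T + T\right) \frac{1}{89 - 90}}{3} = - \frac{2 T \frac{1}{-1}}{3} = - \frac{2 T \left(-1\right)}{3} = - \frac{\left(-2\right) T}{3} = \frac{2 T}{3}$)
$\frac{1}{N{\left(\frac{10}{282} \right)}} = \frac{1}{\frac{2}{3} \cdot \frac{10}{282}} = \frac{1}{\frac{2}{3} \cdot 10 \cdot \frac{1}{282}} = \frac{1}{\frac{2}{3} \cdot \frac{5}{141}} = \frac{1}{\frac{10}{423}} = \frac{423}{10}$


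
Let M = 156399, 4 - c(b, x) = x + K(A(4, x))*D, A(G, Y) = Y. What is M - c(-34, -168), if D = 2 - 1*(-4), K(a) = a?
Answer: 155219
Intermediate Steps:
D = 6 (D = 2 + 4 = 6)
c(b, x) = 4 - 7*x (c(b, x) = 4 - (x + x*6) = 4 - (x + 6*x) = 4 - 7*x)
M - c(-34, -168) = 156399 - (4 - 7*(-168)) = 156399 - (4 + 1176) = 156399 - 1*1180 = 156399 - 1180 = 155219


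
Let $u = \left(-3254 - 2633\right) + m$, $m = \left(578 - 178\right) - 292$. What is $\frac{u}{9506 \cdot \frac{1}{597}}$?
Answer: $- \frac{3450063}{9506} \approx -362.94$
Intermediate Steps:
$m = 108$ ($m = \left(578 - 178\right) - 292 = 400 - 292 = 108$)
$u = -5779$ ($u = \left(-3254 - 2633\right) + 108 = -5887 + 108 = -5779$)
$\frac{u}{9506 \cdot \frac{1}{597}} = - \frac{5779}{9506 \cdot \frac{1}{597}} = - \frac{5779}{\frac{9506}{597}} = \left(-5779\right) \frac{597}{9506} = - \frac{3450063}{9506}$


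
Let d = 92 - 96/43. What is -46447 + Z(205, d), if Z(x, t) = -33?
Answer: -46480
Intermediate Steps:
d = 3860/43 (d = 92 - 96*1/43 = 92 - 96/43 = 3860/43 ≈ 89.767)
-46447 + Z(205, d) = -46447 - 33 = -46480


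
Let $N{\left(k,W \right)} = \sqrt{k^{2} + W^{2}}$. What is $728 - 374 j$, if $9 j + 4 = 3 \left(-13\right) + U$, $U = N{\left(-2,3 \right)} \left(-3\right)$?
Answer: $\frac{22634}{9} + \frac{374 \sqrt{13}}{3} \approx 2964.4$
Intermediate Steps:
$N{\left(k,W \right)} = \sqrt{W^{2} + k^{2}}$
$U = - 3 \sqrt{13}$ ($U = \sqrt{3^{2} + \left(-2\right)^{2}} \left(-3\right) = \sqrt{9 + 4} \left(-3\right) = \sqrt{13} \left(-3\right) = - 3 \sqrt{13} \approx -10.817$)
$j = - \frac{43}{9} - \frac{\sqrt{13}}{3}$ ($j = - \frac{4}{9} + \frac{3 \left(-13\right) - 3 \sqrt{13}}{9} = - \frac{4}{9} + \frac{-39 - 3 \sqrt{13}}{9} = - \frac{4}{9} - \left(\frac{13}{3} + \frac{\sqrt{13}}{3}\right) = - \frac{43}{9} - \frac{\sqrt{13}}{3} \approx -5.9796$)
$728 - 374 j = 728 - 374 \left(- \frac{43}{9} - \frac{\sqrt{13}}{3}\right) = 728 + \left(\frac{16082}{9} + \frac{374 \sqrt{13}}{3}\right) = \frac{22634}{9} + \frac{374 \sqrt{13}}{3}$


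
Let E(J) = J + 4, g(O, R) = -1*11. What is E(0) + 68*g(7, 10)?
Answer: -744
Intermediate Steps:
g(O, R) = -11
E(J) = 4 + J
E(0) + 68*g(7, 10) = (4 + 0) + 68*(-11) = 4 - 748 = -744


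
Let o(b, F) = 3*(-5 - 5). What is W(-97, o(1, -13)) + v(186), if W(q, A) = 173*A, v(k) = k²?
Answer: 29406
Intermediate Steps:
o(b, F) = -30 (o(b, F) = 3*(-10) = -30)
W(-97, o(1, -13)) + v(186) = 173*(-30) + 186² = -5190 + 34596 = 29406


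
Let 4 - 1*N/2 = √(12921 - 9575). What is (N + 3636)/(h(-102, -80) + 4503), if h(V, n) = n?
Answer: 3644/4423 - 2*√3346/4423 ≈ 0.79772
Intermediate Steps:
N = 8 - 2*√3346 (N = 8 - 2*√(12921 - 9575) = 8 - 2*√3346 ≈ -107.69)
(N + 3636)/(h(-102, -80) + 4503) = ((8 - 2*√3346) + 3636)/(-80 + 4503) = (3644 - 2*√3346)/4423 = (3644 - 2*√3346)*(1/4423) = 3644/4423 - 2*√3346/4423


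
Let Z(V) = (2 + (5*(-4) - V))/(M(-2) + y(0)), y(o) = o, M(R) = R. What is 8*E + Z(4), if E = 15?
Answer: 131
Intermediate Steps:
Z(V) = 9 + V/2 (Z(V) = (2 + (5*(-4) - V))/(-2 + 0) = (2 + (-20 - V))/(-2) = (-18 - V)*(-½) = 9 + V/2)
8*E + Z(4) = 8*15 + (9 + (½)*4) = 120 + (9 + 2) = 120 + 11 = 131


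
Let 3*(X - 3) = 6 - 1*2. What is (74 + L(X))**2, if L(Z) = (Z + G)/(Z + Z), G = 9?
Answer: 964324/169 ≈ 5706.1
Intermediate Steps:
X = 13/3 (X = 3 + (6 - 1*2)/3 = 3 + (6 - 2)/3 = 3 + (1/3)*4 = 3 + 4/3 = 13/3 ≈ 4.3333)
L(Z) = (9 + Z)/(2*Z) (L(Z) = (Z + 9)/(Z + Z) = (9 + Z)/((2*Z)) = (9 + Z)*(1/(2*Z)) = (9 + Z)/(2*Z))
(74 + L(X))**2 = (74 + (9 + 13/3)/(2*(13/3)))**2 = (74 + (1/2)*(3/13)*(40/3))**2 = (74 + 20/13)**2 = (982/13)**2 = 964324/169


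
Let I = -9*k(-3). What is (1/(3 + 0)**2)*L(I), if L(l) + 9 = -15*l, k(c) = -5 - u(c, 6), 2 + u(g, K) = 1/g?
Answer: -41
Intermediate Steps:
u(g, K) = -2 + 1/g
k(c) = -3 - 1/c (k(c) = -5 - (-2 + 1/c) = -5 + (2 - 1/c) = -3 - 1/c)
I = 24 (I = -9*(-3 - 1/(-3)) = -9*(-3 - 1*(-1/3)) = -9*(-3 + 1/3) = -9*(-8/3) = 24)
L(l) = -9 - 15*l
(1/(3 + 0)**2)*L(I) = (1/(3 + 0)**2)*(-9 - 15*24) = (1/3**2)*(-9 - 360) = (1/9)*(-369) = -41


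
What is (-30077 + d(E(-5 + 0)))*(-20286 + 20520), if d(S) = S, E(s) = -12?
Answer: -7040826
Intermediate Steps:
(-30077 + d(E(-5 + 0)))*(-20286 + 20520) = (-30077 - 12)*(-20286 + 20520) = -30089*234 = -7040826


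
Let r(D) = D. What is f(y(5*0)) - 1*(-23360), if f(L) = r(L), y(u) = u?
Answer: 23360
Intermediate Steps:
f(L) = L
f(y(5*0)) - 1*(-23360) = 5*0 - 1*(-23360) = 0 + 23360 = 23360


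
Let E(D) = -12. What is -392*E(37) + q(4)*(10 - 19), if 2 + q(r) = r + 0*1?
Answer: 4686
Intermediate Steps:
q(r) = -2 + r (q(r) = -2 + (r + 0*1) = -2 + (r + 0) = -2 + r)
-392*E(37) + q(4)*(10 - 19) = -392*(-12) + (-2 + 4)*(10 - 19) = 4704 + 2*(-9) = 4704 - 18 = 4686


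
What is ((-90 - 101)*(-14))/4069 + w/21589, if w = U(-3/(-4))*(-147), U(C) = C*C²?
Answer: 3678505243/5622121024 ≈ 0.65429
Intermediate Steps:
U(C) = C³
w = -3969/64 (w = (-3/(-4))³*(-147) = (-3*(-¼))³*(-147) = (¾)³*(-147) = (27/64)*(-147) = -3969/64 ≈ -62.016)
((-90 - 101)*(-14))/4069 + w/21589 = ((-90 - 101)*(-14))/4069 - 3969/64/21589 = -191*(-14)*(1/4069) - 3969/64*1/21589 = 2674*(1/4069) - 3969/1381696 = 2674/4069 - 3969/1381696 = 3678505243/5622121024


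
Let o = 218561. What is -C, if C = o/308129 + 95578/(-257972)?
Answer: -13466132365/39744327194 ≈ -0.33882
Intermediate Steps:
C = 13466132365/39744327194 (C = 218561/308129 + 95578/(-257972) = 218561*(1/308129) + 95578*(-1/257972) = 218561/308129 - 47789/128986 = 13466132365/39744327194 ≈ 0.33882)
-C = -1*13466132365/39744327194 = -13466132365/39744327194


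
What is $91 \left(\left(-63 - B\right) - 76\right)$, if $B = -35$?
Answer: $-9464$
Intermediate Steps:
$91 \left(\left(-63 - B\right) - 76\right) = 91 \left(\left(-63 - -35\right) - 76\right) = 91 \left(\left(-63 + 35\right) - 76\right) = 91 \left(-28 - 76\right) = 91 \left(-104\right) = -9464$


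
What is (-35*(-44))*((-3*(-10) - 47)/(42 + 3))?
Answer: -5236/9 ≈ -581.78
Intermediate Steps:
(-35*(-44))*((-3*(-10) - 47)/(42 + 3)) = 1540*((30 - 47)/45) = 1540*(-17*1/45) = 1540*(-17/45) = -5236/9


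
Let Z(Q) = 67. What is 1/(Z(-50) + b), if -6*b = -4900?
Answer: 3/2651 ≈ 0.0011316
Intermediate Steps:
b = 2450/3 (b = -⅙*(-4900) = 2450/3 ≈ 816.67)
1/(Z(-50) + b) = 1/(67 + 2450/3) = 1/(2651/3) = 3/2651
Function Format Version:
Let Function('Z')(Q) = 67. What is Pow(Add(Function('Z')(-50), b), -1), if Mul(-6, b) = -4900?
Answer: Rational(3, 2651) ≈ 0.0011316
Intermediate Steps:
b = Rational(2450, 3) (b = Mul(Rational(-1, 6), -4900) = Rational(2450, 3) ≈ 816.67)
Pow(Add(Function('Z')(-50), b), -1) = Pow(Add(67, Rational(2450, 3)), -1) = Pow(Rational(2651, 3), -1) = Rational(3, 2651)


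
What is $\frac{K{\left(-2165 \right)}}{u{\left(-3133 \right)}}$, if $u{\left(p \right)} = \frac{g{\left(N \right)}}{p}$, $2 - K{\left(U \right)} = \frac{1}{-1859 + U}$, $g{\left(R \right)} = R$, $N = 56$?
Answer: $- \frac{25217517}{225344} \approx -111.91$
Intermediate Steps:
$K{\left(U \right)} = 2 - \frac{1}{-1859 + U}$
$u{\left(p \right)} = \frac{56}{p}$
$\frac{K{\left(-2165 \right)}}{u{\left(-3133 \right)}} = \frac{\frac{1}{-1859 - 2165} \left(-3719 + 2 \left(-2165\right)\right)}{56 \frac{1}{-3133}} = \frac{\frac{1}{-4024} \left(-3719 - 4330\right)}{56 \left(- \frac{1}{3133}\right)} = \frac{\left(- \frac{1}{4024}\right) \left(-8049\right)}{- \frac{56}{3133}} = \frac{8049}{4024} \left(- \frac{3133}{56}\right) = - \frac{25217517}{225344}$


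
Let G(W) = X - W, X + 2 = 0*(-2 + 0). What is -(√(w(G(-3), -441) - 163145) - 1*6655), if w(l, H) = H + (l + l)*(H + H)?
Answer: 6655 - 5*I*√6614 ≈ 6655.0 - 406.63*I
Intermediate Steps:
X = -2 (X = -2 + 0*(-2 + 0) = -2 + 0*(-2) = -2 + 0 = -2)
G(W) = -2 - W
w(l, H) = H + 4*H*l (w(l, H) = H + (2*l)*(2*H) = H + 4*H*l)
-(√(w(G(-3), -441) - 163145) - 1*6655) = -(√(-441*(1 + 4*(-2 - 1*(-3))) - 163145) - 1*6655) = -(√(-441*(1 + 4*(-2 + 3)) - 163145) - 6655) = -(√(-441*(1 + 4*1) - 163145) - 6655) = -(√(-441*(1 + 4) - 163145) - 6655) = -(√(-441*5 - 163145) - 6655) = -(√(-2205 - 163145) - 6655) = -(√(-165350) - 6655) = -(5*I*√6614 - 6655) = -(-6655 + 5*I*√6614) = 6655 - 5*I*√6614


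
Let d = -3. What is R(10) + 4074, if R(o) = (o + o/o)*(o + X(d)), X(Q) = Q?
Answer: 4151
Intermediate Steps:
R(o) = (1 + o)*(-3 + o) (R(o) = (o + o/o)*(o - 3) = (o + 1)*(-3 + o) = (1 + o)*(-3 + o))
R(10) + 4074 = (-3 + 10² - 2*10) + 4074 = (-3 + 100 - 20) + 4074 = 77 + 4074 = 4151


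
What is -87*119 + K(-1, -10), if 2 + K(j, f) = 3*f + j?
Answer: -10386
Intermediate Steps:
K(j, f) = -2 + j + 3*f (K(j, f) = -2 + (3*f + j) = -2 + (j + 3*f) = -2 + j + 3*f)
-87*119 + K(-1, -10) = -87*119 + (-2 - 1 + 3*(-10)) = -10353 + (-2 - 1 - 30) = -10353 - 33 = -10386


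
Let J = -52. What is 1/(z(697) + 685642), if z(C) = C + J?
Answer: 1/686287 ≈ 1.4571e-6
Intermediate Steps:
z(C) = -52 + C (z(C) = C - 52 = -52 + C)
1/(z(697) + 685642) = 1/((-52 + 697) + 685642) = 1/(645 + 685642) = 1/686287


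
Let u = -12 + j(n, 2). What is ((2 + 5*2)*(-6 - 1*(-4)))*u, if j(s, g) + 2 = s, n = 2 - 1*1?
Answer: 312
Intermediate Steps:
n = 1 (n = 2 - 1 = 1)
j(s, g) = -2 + s
u = -13 (u = -12 + (-2 + 1) = -12 - 1 = -13)
((2 + 5*2)*(-6 - 1*(-4)))*u = ((2 + 5*2)*(-6 - 1*(-4)))*(-13) = ((2 + 10)*(-6 + 4))*(-13) = (12*(-2))*(-13) = -24*(-13) = 312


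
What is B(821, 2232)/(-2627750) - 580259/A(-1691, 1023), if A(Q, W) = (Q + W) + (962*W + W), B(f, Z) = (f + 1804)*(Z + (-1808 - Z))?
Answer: 12590284955/10347879791 ≈ 1.2167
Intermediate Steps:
B(f, Z) = -3261632 - 1808*f (B(f, Z) = (1804 + f)*(-1808) = -3261632 - 1808*f)
A(Q, W) = Q + 964*W (A(Q, W) = (Q + W) + 963*W = Q + 964*W)
B(821, 2232)/(-2627750) - 580259/A(-1691, 1023) = (-3261632 - 1808*821)/(-2627750) - 580259/(-1691 + 964*1023) = (-3261632 - 1484368)*(-1/2627750) - 580259/(-1691 + 986172) = -4746000*(-1/2627750) - 580259/984481 = 18984/10511 - 580259*1/984481 = 18984/10511 - 580259/984481 = 12590284955/10347879791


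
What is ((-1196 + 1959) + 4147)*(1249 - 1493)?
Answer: -1198040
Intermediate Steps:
((-1196 + 1959) + 4147)*(1249 - 1493) = (763 + 4147)*(-244) = 4910*(-244) = -1198040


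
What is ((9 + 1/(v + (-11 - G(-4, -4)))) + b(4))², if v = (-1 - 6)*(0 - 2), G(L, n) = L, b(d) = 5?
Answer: 9801/49 ≈ 200.02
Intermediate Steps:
v = 14 (v = -7*(-2) = 14)
((9 + 1/(v + (-11 - G(-4, -4)))) + b(4))² = ((9 + 1/(14 + (-11 - 1*(-4)))) + 5)² = ((9 + 1/(14 + (-11 + 4))) + 5)² = ((9 + 1/(14 - 7)) + 5)² = ((9 + 1/7) + 5)² = ((9 + ⅐) + 5)² = (64/7 + 5)² = (99/7)² = 9801/49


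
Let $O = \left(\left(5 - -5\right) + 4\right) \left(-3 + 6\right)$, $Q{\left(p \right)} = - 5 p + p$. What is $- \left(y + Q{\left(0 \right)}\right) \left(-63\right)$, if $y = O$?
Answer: $2646$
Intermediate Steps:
$Q{\left(p \right)} = - 4 p$
$O = 42$ ($O = \left(\left(5 + 5\right) + 4\right) 3 = \left(10 + 4\right) 3 = 14 \cdot 3 = 42$)
$y = 42$
$- \left(y + Q{\left(0 \right)}\right) \left(-63\right) = - \left(42 - 0\right) \left(-63\right) = - \left(42 + 0\right) \left(-63\right) = - 42 \left(-63\right) = \left(-1\right) \left(-2646\right) = 2646$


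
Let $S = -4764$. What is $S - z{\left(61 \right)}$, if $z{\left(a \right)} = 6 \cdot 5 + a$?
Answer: $-4855$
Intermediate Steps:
$z{\left(a \right)} = 30 + a$
$S - z{\left(61 \right)} = -4764 - \left(30 + 61\right) = -4764 - 91 = -4855$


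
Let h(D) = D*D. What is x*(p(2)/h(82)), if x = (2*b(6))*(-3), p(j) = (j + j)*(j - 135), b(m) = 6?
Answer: 4788/1681 ≈ 2.8483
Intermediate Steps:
h(D) = D**2
p(j) = 2*j*(-135 + j) (p(j) = (2*j)*(-135 + j) = 2*j*(-135 + j))
x = -36 (x = (2*6)*(-3) = 12*(-3) = -36)
x*(p(2)/h(82)) = -36*2*2*(-135 + 2)/(82**2) = -36*2*2*(-133)/6724 = -(-19152)/6724 = -36*(-133/1681) = 4788/1681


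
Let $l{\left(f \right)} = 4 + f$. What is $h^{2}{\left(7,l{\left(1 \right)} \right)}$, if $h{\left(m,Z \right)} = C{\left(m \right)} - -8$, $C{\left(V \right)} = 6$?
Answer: $196$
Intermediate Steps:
$h{\left(m,Z \right)} = 14$ ($h{\left(m,Z \right)} = 6 - -8 = 6 + 8 = 14$)
$h^{2}{\left(7,l{\left(1 \right)} \right)} = 14^{2} = 196$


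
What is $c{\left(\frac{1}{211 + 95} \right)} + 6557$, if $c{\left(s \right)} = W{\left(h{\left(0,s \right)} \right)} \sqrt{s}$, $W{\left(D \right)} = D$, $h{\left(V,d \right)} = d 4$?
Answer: $6557 + \frac{\sqrt{34}}{7803} \approx 6557.0$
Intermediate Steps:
$h{\left(V,d \right)} = 4 d$
$c{\left(s \right)} = 4 s^{\frac{3}{2}}$ ($c{\left(s \right)} = 4 s \sqrt{s} = 4 s^{\frac{3}{2}}$)
$c{\left(\frac{1}{211 + 95} \right)} + 6557 = 4 \left(\frac{1}{211 + 95}\right)^{\frac{3}{2}} + 6557 = 4 \left(\frac{1}{306}\right)^{\frac{3}{2}} + 6557 = \frac{4}{918 \sqrt{34}} + 6557 = 4 \frac{\sqrt{34}}{31212} + 6557 = \frac{\sqrt{34}}{7803} + 6557 = 6557 + \frac{\sqrt{34}}{7803}$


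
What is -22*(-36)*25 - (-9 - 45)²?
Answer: 16884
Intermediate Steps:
-22*(-36)*25 - (-9 - 45)² = 792*25 - 1*(-54)² = 19800 - 1*2916 = 19800 - 2916 = 16884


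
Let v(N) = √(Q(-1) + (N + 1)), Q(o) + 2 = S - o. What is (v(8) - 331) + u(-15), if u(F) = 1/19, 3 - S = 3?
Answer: -6288/19 + 2*√2 ≈ -328.12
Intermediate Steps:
S = 0 (S = 3 - 1*3 = 3 - 3 = 0)
Q(o) = -2 - o (Q(o) = -2 + (0 - o) = -2 - o)
u(F) = 1/19
v(N) = √N (v(N) = √((-2 - 1*(-1)) + (N + 1)) = √((-2 + 1) + (1 + N)) = √(-1 + (1 + N)) = √N)
(v(8) - 331) + u(-15) = (√8 - 331) + 1/19 = (2*√2 - 331) + 1/19 = (-331 + 2*√2) + 1/19 = -6288/19 + 2*√2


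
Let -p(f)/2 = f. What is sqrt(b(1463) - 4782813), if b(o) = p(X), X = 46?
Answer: I*sqrt(4782905) ≈ 2187.0*I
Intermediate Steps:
p(f) = -2*f
b(o) = -92 (b(o) = -2*46 = -92)
sqrt(b(1463) - 4782813) = sqrt(-92 - 4782813) = sqrt(-4782905) = I*sqrt(4782905)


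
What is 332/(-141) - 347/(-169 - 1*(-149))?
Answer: 42287/2820 ≈ 14.995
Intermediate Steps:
332/(-141) - 347/(-169 - 1*(-149)) = 332*(-1/141) - 347/(-169 + 149) = -332/141 - 347/(-20) = -332/141 - 347*(-1/20) = -332/141 + 347/20 = 42287/2820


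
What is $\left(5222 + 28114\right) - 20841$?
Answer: $12495$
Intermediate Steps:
$\left(5222 + 28114\right) - 20841 = 33336 - 20841 = 12495$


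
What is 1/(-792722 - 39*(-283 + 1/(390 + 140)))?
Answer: -530/414293089 ≈ -1.2793e-6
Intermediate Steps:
1/(-792722 - 39*(-283 + 1/(390 + 140))) = 1/(-792722 - 39*(-283 + 1/530)) = 1/(-792722 - 39*(-149989/530)) = 1/(-792722 + 5849571/530) = 1/(-414293089/530) = -530/414293089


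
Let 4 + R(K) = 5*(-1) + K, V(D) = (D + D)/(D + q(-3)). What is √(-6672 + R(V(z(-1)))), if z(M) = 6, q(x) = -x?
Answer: I*√60117/3 ≈ 81.729*I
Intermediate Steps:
V(D) = 2*D/(3 + D) (V(D) = (D + D)/(D - 1*(-3)) = (2*D)/(D + 3) = (2*D)/(3 + D) = 2*D/(3 + D))
R(K) = -9 + K (R(K) = -4 + (5*(-1) + K) = -4 + (-5 + K) = -9 + K)
√(-6672 + R(V(z(-1)))) = √(-6672 + (-9 + 2*6/(3 + 6))) = √(-6672 + (-9 + 2*6/9)) = √(-6672 + (-9 + 2*6*(⅑))) = √(-6672 + (-9 + 4/3)) = √(-6672 - 23/3) = √(-20039/3) = I*√60117/3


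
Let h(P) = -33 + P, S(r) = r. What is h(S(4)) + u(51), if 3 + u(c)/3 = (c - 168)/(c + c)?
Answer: -1409/34 ≈ -41.441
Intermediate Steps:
u(c) = -9 + 3*(-168 + c)/(2*c) (u(c) = -9 + 3*((c - 168)/(c + c)) = -9 + 3*((-168 + c)/((2*c))) = -9 + 3*((-168 + c)*(1/(2*c))) = -9 + 3*((-168 + c)/(2*c)) = -9 + 3*(-168 + c)/(2*c))
h(S(4)) + u(51) = (-33 + 4) + (-15/2 - 252/51) = -29 + (-15/2 - 252*1/51) = -29 + (-15/2 - 84/17) = -29 - 423/34 = -1409/34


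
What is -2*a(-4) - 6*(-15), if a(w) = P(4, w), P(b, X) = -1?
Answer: 92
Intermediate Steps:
a(w) = -1
-2*a(-4) - 6*(-15) = -2*(-1) - 6*(-15) = 2 + 90 = 92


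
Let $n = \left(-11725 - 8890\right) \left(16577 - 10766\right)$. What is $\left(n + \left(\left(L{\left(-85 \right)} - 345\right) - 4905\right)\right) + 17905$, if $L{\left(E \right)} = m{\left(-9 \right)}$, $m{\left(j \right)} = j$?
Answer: $-119781119$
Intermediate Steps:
$L{\left(E \right)} = -9$
$n = -119793765$ ($n = \left(-20615\right) 5811 = -119793765$)
$\left(n + \left(\left(L{\left(-85 \right)} - 345\right) - 4905\right)\right) + 17905 = \left(-119793765 - 5259\right) + 17905 = -119799024 + 17905 = -119781119$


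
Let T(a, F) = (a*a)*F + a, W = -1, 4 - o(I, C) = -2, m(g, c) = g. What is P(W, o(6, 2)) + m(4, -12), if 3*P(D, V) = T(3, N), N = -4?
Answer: -7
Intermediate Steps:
o(I, C) = 6 (o(I, C) = 4 - 1*(-2) = 4 + 2 = 6)
T(a, F) = a + F*a² (T(a, F) = a²*F + a = F*a² + a = a + F*a²)
P(D, V) = -11 (P(D, V) = (3*(1 - 4*3))/3 = (3*(1 - 12))/3 = (3*(-11))/3 = (⅓)*(-33) = -11)
P(W, o(6, 2)) + m(4, -12) = -11 + 4 = -7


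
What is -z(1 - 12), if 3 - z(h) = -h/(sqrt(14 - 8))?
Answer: -3 + 11*sqrt(6)/6 ≈ 1.4907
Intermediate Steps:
z(h) = 3 + h*sqrt(6)/6 (z(h) = 3 - (-1)*h/(sqrt(14 - 8)) = 3 - (-1)*h/(sqrt(6)) = 3 - (-1)*h*(sqrt(6)/6) = 3 - (-1)*h*sqrt(6)/6 = 3 + h*sqrt(6)/6)
-z(1 - 12) = -(3 + (1 - 12)*sqrt(6)/6) = -(3 + (1/6)*(-11)*sqrt(6)) = -(3 - 11*sqrt(6)/6) = -3 + 11*sqrt(6)/6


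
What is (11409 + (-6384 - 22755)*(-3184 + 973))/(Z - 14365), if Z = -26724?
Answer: -64437738/41089 ≈ -1568.2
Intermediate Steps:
(11409 + (-6384 - 22755)*(-3184 + 973))/(Z - 14365) = (11409 + (-6384 - 22755)*(-3184 + 973))/(-26724 - 14365) = (11409 - 29139*(-2211))/(-41089) = (11409 + 64426329)*(-1/41089) = 64437738*(-1/41089) = -64437738/41089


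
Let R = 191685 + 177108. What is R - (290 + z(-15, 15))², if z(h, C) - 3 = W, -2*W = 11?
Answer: 1144547/4 ≈ 2.8614e+5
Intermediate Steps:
W = -11/2 (W = -½*11 = -11/2 ≈ -5.5000)
z(h, C) = -5/2 (z(h, C) = 3 - 11/2 = -5/2)
R = 368793
R - (290 + z(-15, 15))² = 368793 - (290 - 5/2)² = 368793 - (575/2)² = 368793 - 1*330625/4 = 368793 - 330625/4 = 1144547/4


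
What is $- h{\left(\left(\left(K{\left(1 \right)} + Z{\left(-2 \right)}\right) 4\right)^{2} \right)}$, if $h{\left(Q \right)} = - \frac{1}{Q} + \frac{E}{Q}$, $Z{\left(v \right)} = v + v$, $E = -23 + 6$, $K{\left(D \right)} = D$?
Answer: $\frac{1}{8} \approx 0.125$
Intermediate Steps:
$E = -17$
$Z{\left(v \right)} = 2 v$
$h{\left(Q \right)} = - \frac{18}{Q}$ ($h{\left(Q \right)} = - \frac{1}{Q} - \frac{17}{Q} = - \frac{18}{Q}$)
$- h{\left(\left(\left(K{\left(1 \right)} + Z{\left(-2 \right)}\right) 4\right)^{2} \right)} = - \frac{-18}{\left(\left(1 + 2 \left(-2\right)\right) 4\right)^{2}} = - \frac{-18}{\left(\left(1 - 4\right) 4\right)^{2}} = - \frac{-18}{\left(\left(-3\right) 4\right)^{2}} = - \frac{-18}{\left(-12\right)^{2}} = - \frac{-18}{144} = \left(-1\right) \left(- \frac{1}{8}\right) = \frac{1}{8}$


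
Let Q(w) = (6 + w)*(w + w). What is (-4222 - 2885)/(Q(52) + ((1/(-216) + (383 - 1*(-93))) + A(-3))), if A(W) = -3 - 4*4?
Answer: -1535112/1401623 ≈ -1.0952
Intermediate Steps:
A(W) = -19 (A(W) = -3 - 16 = -19)
Q(w) = 2*w*(6 + w) (Q(w) = (6 + w)*(2*w) = 2*w*(6 + w))
(-4222 - 2885)/(Q(52) + ((1/(-216) + (383 - 1*(-93))) + A(-3))) = (-4222 - 2885)/(2*52*(6 + 52) + ((1/(-216) + (383 - 1*(-93))) - 19)) = -7107/(2*52*58 + ((-1/216 + (383 + 93)) - 19)) = -7107/(6032 + ((-1/216 + 476) - 19)) = -7107/(6032 + (102815/216 - 19)) = -7107/(6032 + 98711/216) = -7107/1401623/216 = -7107*216/1401623 = -1535112/1401623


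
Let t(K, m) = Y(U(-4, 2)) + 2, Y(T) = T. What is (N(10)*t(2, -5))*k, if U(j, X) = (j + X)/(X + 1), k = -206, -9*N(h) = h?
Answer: 8240/27 ≈ 305.19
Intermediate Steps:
N(h) = -h/9
U(j, X) = (X + j)/(1 + X)
t(K, m) = 4/3 (t(K, m) = (2 - 4)/(1 + 2) + 2 = -2/3 + 2 = (⅓)*(-2) + 2 = -⅔ + 2 = 4/3)
(N(10)*t(2, -5))*k = (-⅑*10*(4/3))*(-206) = -10/9*4/3*(-206) = -40/27*(-206) = 8240/27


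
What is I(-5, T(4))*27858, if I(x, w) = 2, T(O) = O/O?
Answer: 55716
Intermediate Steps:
T(O) = 1
I(-5, T(4))*27858 = 2*27858 = 55716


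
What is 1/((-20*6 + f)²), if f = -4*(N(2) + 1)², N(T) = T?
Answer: 1/24336 ≈ 4.1091e-5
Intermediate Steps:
f = -36 (f = -4*(2 + 1)² = -4*3² = -4*9 = -36)
1/((-20*6 + f)²) = 1/((-20*6 - 36)²) = 1/((-120 - 36)²) = 1/((-156)²) = 1/24336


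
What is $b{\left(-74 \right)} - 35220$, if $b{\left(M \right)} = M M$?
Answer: $-29744$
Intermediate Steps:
$b{\left(M \right)} = M^{2}$
$b{\left(-74 \right)} - 35220 = \left(-74\right)^{2} - 35220 = 5476 - 35220 = -29744$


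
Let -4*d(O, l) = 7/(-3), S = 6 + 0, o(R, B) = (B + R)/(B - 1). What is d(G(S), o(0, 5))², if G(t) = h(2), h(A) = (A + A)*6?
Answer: 49/144 ≈ 0.34028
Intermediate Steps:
o(R, B) = (B + R)/(-1 + B)
h(A) = 12*A (h(A) = (2*A)*6 = 12*A)
S = 6
G(t) = 24 (G(t) = 12*2 = 24)
d(O, l) = 7/12 (d(O, l) = -7/(4*(-3)) = -7*(-1)/(4*3) = -¼*(-7/3) = 7/12)
d(G(S), o(0, 5))² = (7/12)² = 49/144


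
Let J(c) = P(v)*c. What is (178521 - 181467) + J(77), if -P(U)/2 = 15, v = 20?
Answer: -5256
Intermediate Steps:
P(U) = -30 (P(U) = -2*15 = -30)
J(c) = -30*c
(178521 - 181467) + J(77) = (178521 - 181467) - 30*77 = -2946 - 2310 = -5256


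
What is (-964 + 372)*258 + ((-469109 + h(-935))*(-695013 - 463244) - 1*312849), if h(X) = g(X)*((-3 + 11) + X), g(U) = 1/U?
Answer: 508029603090941/935 ≈ 5.4335e+11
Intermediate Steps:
h(X) = (8 + X)/X (h(X) = ((-3 + 11) + X)/X = (8 + X)/X)
(-964 + 372)*258 + ((-469109 + h(-935))*(-695013 - 463244) - 1*312849) = (-964 + 372)*258 + ((-469109 + (8 - 935)/(-935))*(-695013 - 463244) - 1*312849) = -592*258 + ((-469109 - 1/935*(-927))*(-1158257) - 312849) = -152736 + ((-469109 + 927/935)*(-1158257) - 312849) = -152736 + (-438615988/935*(-1158257) - 312849) = -152736 + (508030038412916/935 - 312849) = -152736 + 508029745899101/935 = 508029603090941/935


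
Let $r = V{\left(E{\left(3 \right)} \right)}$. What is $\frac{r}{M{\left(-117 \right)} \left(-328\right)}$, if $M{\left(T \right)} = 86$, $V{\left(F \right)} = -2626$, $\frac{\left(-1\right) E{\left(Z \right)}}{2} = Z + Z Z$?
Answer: $\frac{1313}{14104} \approx 0.093094$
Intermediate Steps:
$E{\left(Z \right)} = - 2 Z - 2 Z^{2}$ ($E{\left(Z \right)} = - 2 \left(Z + Z Z\right) = - 2 \left(Z + Z^{2}\right) = - 2 Z - 2 Z^{2}$)
$r = -2626$
$\frac{r}{M{\left(-117 \right)} \left(-328\right)} = - \frac{2626}{86 \left(-328\right)} = - \frac{2626}{-28208} = \left(-2626\right) \left(- \frac{1}{28208}\right) = \frac{1313}{14104}$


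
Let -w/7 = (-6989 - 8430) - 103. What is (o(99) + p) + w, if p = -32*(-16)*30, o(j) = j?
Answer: 124113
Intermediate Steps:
p = 15360 (p = 512*30 = 15360)
w = 108654 (w = -7*((-6989 - 8430) - 103) = -7*(-15419 - 103) = -7*(-15522) = 108654)
(o(99) + p) + w = (99 + 15360) + 108654 = 15459 + 108654 = 124113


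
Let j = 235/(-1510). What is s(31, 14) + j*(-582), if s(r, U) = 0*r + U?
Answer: 15791/151 ≈ 104.58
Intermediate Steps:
j = -47/302 (j = 235*(-1/1510) = -47/302 ≈ -0.15563)
s(r, U) = U (s(r, U) = 0 + U = U)
s(31, 14) + j*(-582) = 14 - 47/302*(-582) = 14 + 13677/151 = 15791/151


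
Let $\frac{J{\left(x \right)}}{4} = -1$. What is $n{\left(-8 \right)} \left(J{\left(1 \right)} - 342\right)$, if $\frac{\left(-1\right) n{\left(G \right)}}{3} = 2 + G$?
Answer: $-6228$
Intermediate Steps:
$J{\left(x \right)} = -4$ ($J{\left(x \right)} = 4 \left(-1\right) = -4$)
$n{\left(G \right)} = -6 - 3 G$ ($n{\left(G \right)} = - 3 \left(2 + G\right) = -6 - 3 G$)
$n{\left(-8 \right)} \left(J{\left(1 \right)} - 342\right) = \left(-6 - -24\right) \left(-4 - 342\right) = \left(-6 + 24\right) \left(-4 - 342\right) = 18 \left(-346\right) = -6228$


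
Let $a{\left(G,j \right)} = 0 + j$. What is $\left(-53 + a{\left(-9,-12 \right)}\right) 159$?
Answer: $-10335$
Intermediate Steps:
$a{\left(G,j \right)} = j$
$\left(-53 + a{\left(-9,-12 \right)}\right) 159 = \left(-53 - 12\right) 159 = \left(-65\right) 159 = -10335$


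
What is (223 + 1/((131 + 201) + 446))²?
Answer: 30100515025/605284 ≈ 49730.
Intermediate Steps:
(223 + 1/((131 + 201) + 446))² = (223 + 1/(332 + 446))² = (223 + 1/778)² = (173495/778)² = 30100515025/605284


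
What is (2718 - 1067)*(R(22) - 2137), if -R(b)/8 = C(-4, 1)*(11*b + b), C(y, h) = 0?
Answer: -3528187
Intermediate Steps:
R(b) = 0 (R(b) = -0*(11*b + b) = -0*12*b = -8*0 = 0)
(2718 - 1067)*(R(22) - 2137) = (2718 - 1067)*(0 - 2137) = 1651*(-2137) = -3528187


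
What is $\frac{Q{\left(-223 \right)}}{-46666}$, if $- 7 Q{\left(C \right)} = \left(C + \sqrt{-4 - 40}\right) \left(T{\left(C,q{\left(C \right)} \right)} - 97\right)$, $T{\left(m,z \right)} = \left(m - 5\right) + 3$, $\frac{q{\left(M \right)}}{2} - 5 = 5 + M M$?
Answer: $\frac{5129}{23333} - \frac{46 i \sqrt{11}}{23333} \approx 0.21982 - 0.0065386 i$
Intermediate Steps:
$q{\left(M \right)} = 20 + 2 M^{2}$ ($q{\left(M \right)} = 10 + 2 \left(5 + M M\right) = 10 + 2 \left(5 + M^{2}\right) = 10 + \left(10 + 2 M^{2}\right) = 20 + 2 M^{2}$)
$T{\left(m,z \right)} = -2 + m$ ($T{\left(m,z \right)} = \left(-5 + m\right) + 3 = -2 + m$)
$Q{\left(C \right)} = - \frac{\left(-99 + C\right) \left(C + 2 i \sqrt{11}\right)}{7}$ ($Q{\left(C \right)} = - \frac{\left(C + \sqrt{-4 - 40}\right) \left(\left(-2 + C\right) - 97\right)}{7} = - \frac{\left(C + \sqrt{-44}\right) \left(-99 + C\right)}{7} = - \frac{\left(C + 2 i \sqrt{11}\right) \left(-99 + C\right)}{7} = - \frac{\left(-99 + C\right) \left(C + 2 i \sqrt{11}\right)}{7}$)
$\frac{Q{\left(-223 \right)}}{-46666} = \frac{- \frac{\left(-223\right)^{2}}{7} + \frac{99}{7} \left(-223\right) + \frac{198 i \sqrt{11}}{7} - \frac{2}{7} i \left(-223\right) \sqrt{11}}{-46666} = \left(\left(- \frac{1}{7}\right) 49729 - \frac{22077}{7} + \frac{198 i \sqrt{11}}{7} + \frac{446 i \sqrt{11}}{7}\right) \left(- \frac{1}{46666}\right) = \left(- \frac{49729}{7} - \frac{22077}{7} + \frac{198 i \sqrt{11}}{7} + \frac{446 i \sqrt{11}}{7}\right) \left(- \frac{1}{46666}\right) = \left(-10258 + 92 i \sqrt{11}\right) \left(- \frac{1}{46666}\right) = \frac{5129}{23333} - \frac{46 i \sqrt{11}}{23333}$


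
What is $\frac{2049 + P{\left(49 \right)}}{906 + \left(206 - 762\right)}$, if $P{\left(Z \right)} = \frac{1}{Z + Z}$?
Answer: $\frac{200803}{34300} \approx 5.8543$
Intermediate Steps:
$P{\left(Z \right)} = \frac{1}{2 Z}$
$\frac{2049 + P{\left(49 \right)}}{906 + \left(206 - 762\right)} = \frac{2049 + \frac{1}{2 \cdot 49}}{906 + \left(206 - 762\right)} = \frac{2049 + \frac{1}{2} \cdot \frac{1}{49}}{906 - 556} = \frac{2049 + \frac{1}{98}}{350} = \frac{200803}{98} \cdot \frac{1}{350} = \frac{200803}{34300}$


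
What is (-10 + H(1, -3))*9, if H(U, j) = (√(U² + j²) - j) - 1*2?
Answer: -81 + 9*√10 ≈ -52.539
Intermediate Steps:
H(U, j) = -2 + √(U² + j²) - j (H(U, j) = (√(U² + j²) - j) - 2 = -2 + √(U² + j²) - j)
(-10 + H(1, -3))*9 = (-10 + (-2 + √(1² + (-3)²) - 1*(-3)))*9 = (-10 + (-2 + √(1 + 9) + 3))*9 = (-10 + (-2 + √10 + 3))*9 = (-10 + (1 + √10))*9 = (-9 + √10)*9 = -81 + 9*√10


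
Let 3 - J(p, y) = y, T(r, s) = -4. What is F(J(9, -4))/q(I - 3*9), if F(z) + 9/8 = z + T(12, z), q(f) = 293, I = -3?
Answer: 15/2344 ≈ 0.0063993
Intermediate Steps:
J(p, y) = 3 - y
F(z) = -41/8 + z (F(z) = -9/8 + (z - 4) = -9/8 + (-4 + z) = -41/8 + z)
F(J(9, -4))/q(I - 3*9) = (-41/8 + (3 - 1*(-4)))/293 = (-41/8 + (3 + 4))*(1/293) = (-41/8 + 7)*(1/293) = (15/8)*(1/293) = 15/2344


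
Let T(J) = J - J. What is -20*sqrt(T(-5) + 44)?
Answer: -40*sqrt(11) ≈ -132.67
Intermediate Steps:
T(J) = 0
-20*sqrt(T(-5) + 44) = -20*sqrt(0 + 44) = -40*sqrt(11)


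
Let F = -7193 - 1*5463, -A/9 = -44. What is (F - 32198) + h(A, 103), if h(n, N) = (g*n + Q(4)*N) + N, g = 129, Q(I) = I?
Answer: 6745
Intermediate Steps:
A = 396 (A = -9*(-44) = 396)
h(n, N) = 5*N + 129*n (h(n, N) = (129*n + 4*N) + N = (4*N + 129*n) + N = 5*N + 129*n)
F = -12656 (F = -7193 - 5463 = -12656)
(F - 32198) + h(A, 103) = (-12656 - 32198) + (5*103 + 129*396) = -44854 + (515 + 51084) = -44854 + 51599 = 6745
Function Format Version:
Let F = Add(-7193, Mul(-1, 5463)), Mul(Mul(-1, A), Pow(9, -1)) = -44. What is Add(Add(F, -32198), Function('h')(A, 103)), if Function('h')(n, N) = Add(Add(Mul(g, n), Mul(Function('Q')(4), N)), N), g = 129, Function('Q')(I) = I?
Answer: 6745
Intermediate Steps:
A = 396 (A = Mul(-9, -44) = 396)
Function('h')(n, N) = Add(Mul(5, N), Mul(129, n)) (Function('h')(n, N) = Add(Add(Mul(129, n), Mul(4, N)), N) = Add(Add(Mul(4, N), Mul(129, n)), N) = Add(Mul(5, N), Mul(129, n)))
F = -12656 (F = Add(-7193, -5463) = -12656)
Add(Add(F, -32198), Function('h')(A, 103)) = Add(Add(-12656, -32198), Add(Mul(5, 103), Mul(129, 396))) = Add(-44854, Add(515, 51084)) = Add(-44854, 51599) = 6745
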